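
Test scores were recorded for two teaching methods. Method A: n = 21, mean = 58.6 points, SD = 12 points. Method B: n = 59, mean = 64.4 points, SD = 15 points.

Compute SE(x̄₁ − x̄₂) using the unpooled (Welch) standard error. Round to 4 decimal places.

3.2666

SE₁ = s₁/√n₁ = 12/√21 = 2.6186; SE₂ = 15/√59 = 1.9528.
Independent samples, unequal variances: SE_diff = √(SE₁² + SE₂²) = √(6.85706596 + 3.81342784) = 3.2666.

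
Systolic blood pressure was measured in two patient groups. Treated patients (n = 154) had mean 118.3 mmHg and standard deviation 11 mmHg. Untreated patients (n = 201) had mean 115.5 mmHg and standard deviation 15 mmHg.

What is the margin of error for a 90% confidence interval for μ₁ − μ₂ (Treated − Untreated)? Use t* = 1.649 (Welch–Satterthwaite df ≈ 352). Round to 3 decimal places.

Per-group SEs: s₁/√n₁ = 11/√154 = 0.8864, s₂/√n₂ = 15/√201 = 1.0580.
Unpooled SE of the difference: √(0.78570496 + 1.119364) = 1.3802.
Margin of error = t* · SE = 1.649 × 1.3802 = 2.2759.

2.276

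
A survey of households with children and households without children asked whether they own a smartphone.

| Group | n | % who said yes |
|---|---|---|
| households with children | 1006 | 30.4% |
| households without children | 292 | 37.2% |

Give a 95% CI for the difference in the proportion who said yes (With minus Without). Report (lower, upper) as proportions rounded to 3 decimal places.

(-0.130, -0.006)

Each SE is √(p̂(1−p̂)/n): √(0.3040·0.6960/1006) = 0.01450 and √(0.3720·0.6280/292) = 0.02829.
SE(p̂₁ − p̂₂) = √(SE₁² + SE₂²) = √(0.00021025 + 0.0008003241) = 0.03179, since the two samples are independent.
At 95% confidence z* = 1.960; margin = 1.960 × 0.03179 = 0.06231.
The difference is 0.3040 − 0.3720 = -0.0680, so the interval is -0.0680 ± 0.06231 = (-0.130, -0.006).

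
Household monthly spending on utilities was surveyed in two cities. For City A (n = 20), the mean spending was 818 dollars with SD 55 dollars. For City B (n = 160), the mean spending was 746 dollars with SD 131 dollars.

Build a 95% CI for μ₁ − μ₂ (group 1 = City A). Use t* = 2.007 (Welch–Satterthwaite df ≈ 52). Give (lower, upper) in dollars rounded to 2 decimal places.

Per-group SEs: s₁/√n₁ = 55/√20 = 12.2984, s₂/√n₂ = 131/√160 = 10.3565.
Unpooled SE of the difference: √(151.25064256 + 107.25709225) = 16.0782.
Margin of error = t* · SE = 2.007 × 16.0782 = 32.2689.
x̄₁ − x̄₂ = 818 − 746 = 72.0000.
CI: 72.0000 ± 32.2689 = (39.73, 104.27).

(39.73, 104.27)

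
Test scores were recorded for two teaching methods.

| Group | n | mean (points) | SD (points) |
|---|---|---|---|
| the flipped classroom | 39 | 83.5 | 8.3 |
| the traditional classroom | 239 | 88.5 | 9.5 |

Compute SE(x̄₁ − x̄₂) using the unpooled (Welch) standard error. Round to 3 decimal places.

1.464

Standard errors of each mean: 8.3/√39 = 1.3291 and 9.5/√239 = 0.6145.
SE(x̄₁ − x̄₂) = √(1.3291² + 0.6145²) = 1.4643 for independent samples with unequal variances.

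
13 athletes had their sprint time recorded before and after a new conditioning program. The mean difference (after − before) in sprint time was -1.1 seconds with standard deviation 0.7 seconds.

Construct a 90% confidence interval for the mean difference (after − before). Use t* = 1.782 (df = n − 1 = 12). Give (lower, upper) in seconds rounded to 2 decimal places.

Paired design: SE = s_d/√n = 0.7/√13 = 0.1941.
t* = 1.782; margin of error = 1.782 × 0.1941 = 0.3459.
-1.1 ± 0.3459 → (-1.45, -0.75).

(-1.45, -0.75)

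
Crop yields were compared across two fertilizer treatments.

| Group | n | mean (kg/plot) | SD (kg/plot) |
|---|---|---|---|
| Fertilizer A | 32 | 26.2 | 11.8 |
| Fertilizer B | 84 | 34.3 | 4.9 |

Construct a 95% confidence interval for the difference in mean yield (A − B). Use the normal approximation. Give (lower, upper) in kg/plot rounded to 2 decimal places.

Standard errors of each mean: 11.8/√32 = 2.0860 and 4.9/√84 = 0.5346.
SE(x̄₁ − x̄₂) = √(2.0860² + 0.5346²) = 2.1534 for independent samples with unequal variances.
With z* = 1.960, the margin is 1.960 × 2.1534 = 4.2207.
x̄₁ − x̄₂ = 26.2 − 34.3 = -8.1000; the interval is -8.1000 ± 4.2207 = (-12.32, -3.88).

(-12.32, -3.88)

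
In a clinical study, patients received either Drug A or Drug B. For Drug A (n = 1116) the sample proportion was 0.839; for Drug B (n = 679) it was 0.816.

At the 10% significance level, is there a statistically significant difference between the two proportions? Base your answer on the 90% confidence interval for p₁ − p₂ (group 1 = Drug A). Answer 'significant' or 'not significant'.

not significant

SE₁ = √(p̂₁(1−p̂₁)/n₁) = √(0.8390·0.1610/1116) = 0.01100; SE₂ = √(0.8160·0.1840/679) = 0.01487.
Independent samples: SE of the difference = √(SE₁² + SE₂²) = √(0.000121 + 0.0002211169) = 0.01850.
z* for 90% confidence is 1.645, so the margin of error is 1.645 × 0.01850 = 0.03043.
Point estimate p̂₁ − p̂₂ = 0.8390 − 0.8160 = 0.0230.
0.0230 ± 0.03043 → (-0.00743, 0.05343).
The interval (-0.00743, 0.05343) contains 0, so the difference is not significant.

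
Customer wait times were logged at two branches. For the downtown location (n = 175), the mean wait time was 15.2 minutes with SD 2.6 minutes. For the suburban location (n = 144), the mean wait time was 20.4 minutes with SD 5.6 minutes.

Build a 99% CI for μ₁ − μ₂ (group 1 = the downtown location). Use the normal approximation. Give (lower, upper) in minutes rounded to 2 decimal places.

Per-group SEs: s₁/√n₁ = 2.6/√175 = 0.1965, s₂/√n₂ = 5.6/√144 = 0.4667.
Unpooled SE of the difference: √(0.03861225 + 0.21780889) = 0.5064.
Margin of error = z* · SE = 2.576 × 0.5064 = 1.3045.
x̄₁ − x̄₂ = 15.2 − 20.4 = -5.2000.
CI: -5.2000 ± 1.3045 = (-6.50, -3.90).

(-6.50, -3.90)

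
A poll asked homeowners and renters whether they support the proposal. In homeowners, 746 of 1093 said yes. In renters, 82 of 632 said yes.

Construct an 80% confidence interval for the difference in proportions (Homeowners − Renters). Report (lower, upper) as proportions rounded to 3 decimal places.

Sample proportions: 746/1093 = 0.6825, 82/632 = 0.1297.
Each SE is √(p̂(1−p̂)/n): √(0.6825·0.3175/1093) = 0.01408 and √(0.1297·0.8703/632) = 0.01336.
SE(p̂₁ − p̂₂) = √(SE₁² + SE₂²) = √(0.0001982464 + 0.0001784896) = 0.01941, since the two samples are independent.
At 80% confidence z* = 1.282; margin = 1.282 × 0.01941 = 0.02488.
The difference is 0.6825 − 0.1297 = 0.5528, so the interval is 0.5528 ± 0.02488 = (0.528, 0.578).

(0.528, 0.578)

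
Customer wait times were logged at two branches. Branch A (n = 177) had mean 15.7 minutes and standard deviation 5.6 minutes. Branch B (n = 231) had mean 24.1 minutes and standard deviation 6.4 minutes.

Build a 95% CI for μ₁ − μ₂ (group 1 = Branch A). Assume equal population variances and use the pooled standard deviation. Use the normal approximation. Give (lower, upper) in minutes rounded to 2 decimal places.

(-9.59, -7.21)

s_p = √[((n₁−1)s₁² + (n₂−1)s₂²)/(n₁+n₂−2)] = √[(176·5.6² + 230·6.4²)/406] = 6.0662.
SE = 6.0662·√(1/177 + 1/231) = 0.6060.
With z* = 1.960, margin = 1.960 × 0.6060 = 1.1878.
x̄₁ − x̄₂ = 15.7 − 24.1 = -8.4000; interval -8.4000 ± 1.1878 = (-9.59, -7.21).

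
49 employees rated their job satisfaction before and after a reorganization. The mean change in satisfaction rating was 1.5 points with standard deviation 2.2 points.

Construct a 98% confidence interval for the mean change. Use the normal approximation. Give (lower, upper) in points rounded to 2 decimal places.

Paired design: SE = s_d/√n = 2.2/√49 = 0.3143.
z* = 2.326; margin of error = 2.326 × 0.3143 = 0.7311.
1.5 ± 0.7311 → (0.77, 2.23).

(0.77, 2.23)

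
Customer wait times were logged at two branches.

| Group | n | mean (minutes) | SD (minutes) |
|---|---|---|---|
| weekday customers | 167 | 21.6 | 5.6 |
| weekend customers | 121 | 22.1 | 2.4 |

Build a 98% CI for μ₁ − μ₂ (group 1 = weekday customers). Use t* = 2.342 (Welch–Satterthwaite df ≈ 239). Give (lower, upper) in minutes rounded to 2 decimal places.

(-1.64, 0.64)

Per-group SEs: s₁/√n₁ = 5.6/√167 = 0.4333, s₂/√n₂ = 2.4/√121 = 0.2182.
Unpooled SE of the difference: √(0.18774889 + 0.04761124) = 0.4851.
Margin of error = t* · SE = 2.342 × 0.4851 = 1.1361.
x̄₁ − x̄₂ = 21.6 − 22.1 = -0.5000.
CI: -0.5000 ± 1.1361 = (-1.64, 0.64).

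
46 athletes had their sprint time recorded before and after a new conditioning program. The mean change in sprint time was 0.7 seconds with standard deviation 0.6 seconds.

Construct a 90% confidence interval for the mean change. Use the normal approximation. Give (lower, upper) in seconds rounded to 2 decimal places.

(0.55, 0.85)

This is a matched-pairs design, so SE = s_d/√n = 0.6/√46 = 0.0885.
Margin = 1.645 × 0.0885 = 0.1456; the interval is 0.7 ± 0.1456 = (0.55, 0.85).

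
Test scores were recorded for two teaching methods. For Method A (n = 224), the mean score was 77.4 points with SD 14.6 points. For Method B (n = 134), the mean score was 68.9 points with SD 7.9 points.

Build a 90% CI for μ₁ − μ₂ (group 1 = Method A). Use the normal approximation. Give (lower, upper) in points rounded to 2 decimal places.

Standard errors of each mean: 14.6/√224 = 0.9755 and 7.9/√134 = 0.6825.
SE(x̄₁ − x̄₂) = √(0.9755² + 0.6825²) = 1.1905 for independent samples with unequal variances.
With z* = 1.645, the margin is 1.645 × 1.1905 = 1.9584.
x̄₁ − x̄₂ = 77.4 − 68.9 = 8.5000; the interval is 8.5000 ± 1.9584 = (6.54, 10.46).

(6.54, 10.46)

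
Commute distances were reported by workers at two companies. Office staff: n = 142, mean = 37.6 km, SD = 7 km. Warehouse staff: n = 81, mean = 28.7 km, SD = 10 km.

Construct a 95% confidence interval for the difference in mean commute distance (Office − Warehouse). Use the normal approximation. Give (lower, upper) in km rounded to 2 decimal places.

(6.44, 11.36)

Standard errors of each mean: 7/√142 = 0.5874 and 10/√81 = 1.1111.
SE(x̄₁ − x̄₂) = √(0.5874² + 1.1111²) = 1.2568 for independent samples with unequal variances.
With z* = 1.960, the margin is 1.960 × 1.2568 = 2.4633.
x̄₁ − x̄₂ = 37.6 − 28.7 = 8.9000; the interval is 8.9000 ± 2.4633 = (6.44, 11.36).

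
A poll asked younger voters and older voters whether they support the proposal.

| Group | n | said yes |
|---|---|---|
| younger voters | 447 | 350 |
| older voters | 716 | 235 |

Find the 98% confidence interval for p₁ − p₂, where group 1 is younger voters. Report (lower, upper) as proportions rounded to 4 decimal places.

First, p̂₁ = 350/447 = 0.7830; p̂₂ = 235/716 = 0.3282.
The two standard errors are √(0.7830×0.2170/447) = 0.01950 and √(0.3282×0.6718/716) = 0.01755.
Because the samples are independent, SE_diff = √(0.01950² + 0.01755²) = 0.02623.
Using z* = 2.326 for 98%, ME = 2.326 × 0.02623 = 0.06101.
p̂₁ − p̂₂ = 0.4548; interval 0.4548 ± 0.06101 gives (0.3938, 0.5158).

(0.3938, 0.5158)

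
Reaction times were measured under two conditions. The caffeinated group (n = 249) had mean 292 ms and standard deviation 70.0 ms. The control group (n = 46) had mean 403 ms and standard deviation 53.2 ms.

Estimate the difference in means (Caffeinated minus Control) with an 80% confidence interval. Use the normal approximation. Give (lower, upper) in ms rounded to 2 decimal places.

Per-group SEs: s₁/√n₁ = 70.0/√249 = 4.4361, s₂/√n₂ = 53.2/√46 = 7.8439.
Unpooled SE of the difference: √(19.67898321 + 61.52676721) = 9.0114.
Margin of error = z* · SE = 1.282 × 9.0114 = 11.5526.
x̄₁ − x̄₂ = 292 − 403 = -111.0000.
CI: -111.0000 ± 11.5526 = (-122.55, -99.45).

(-122.55, -99.45)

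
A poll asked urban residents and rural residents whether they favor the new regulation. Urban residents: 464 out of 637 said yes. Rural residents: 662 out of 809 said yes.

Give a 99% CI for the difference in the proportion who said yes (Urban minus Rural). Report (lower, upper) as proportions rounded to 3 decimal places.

(-0.147, -0.033)

Sample proportions: 464/637 = 0.7284, 662/809 = 0.8183.
Each SE is √(p̂(1−p̂)/n): √(0.7284·0.2716/637) = 0.01762 and √(0.8183·0.1817/809) = 0.01356.
SE(p̂₁ − p̂₂) = √(SE₁² + SE₂²) = √(0.0003104644 + 0.0001838736) = 0.02223, since the two samples are independent.
At 99% confidence z* = 2.576; margin = 2.576 × 0.02223 = 0.05726.
The difference is 0.7284 − 0.8183 = -0.0899, so the interval is -0.0899 ± 0.05726 = (-0.147, -0.033).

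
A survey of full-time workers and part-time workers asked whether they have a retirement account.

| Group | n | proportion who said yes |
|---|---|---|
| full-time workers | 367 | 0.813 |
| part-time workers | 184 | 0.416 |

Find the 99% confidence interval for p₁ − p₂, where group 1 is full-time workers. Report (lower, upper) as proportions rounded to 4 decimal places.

Each SE is √(p̂(1−p̂)/n): √(0.8130·0.1870/367) = 0.02035 and √(0.4160·0.5840/184) = 0.03634.
SE(p̂₁ − p̂₂) = √(SE₁² + SE₂²) = √(0.0004141225 + 0.0013205956) = 0.04165, since the two samples are independent.
At 99% confidence z* = 2.576; margin = 2.576 × 0.04165 = 0.10729.
The difference is 0.8130 − 0.4160 = 0.3970, so the interval is 0.3970 ± 0.10729 = (0.2897, 0.5043).

(0.2897, 0.5043)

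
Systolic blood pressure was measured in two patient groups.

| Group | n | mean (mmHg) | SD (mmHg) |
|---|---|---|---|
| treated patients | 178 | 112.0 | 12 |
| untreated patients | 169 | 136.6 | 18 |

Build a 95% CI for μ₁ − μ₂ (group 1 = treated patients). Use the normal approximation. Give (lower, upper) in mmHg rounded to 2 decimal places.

(-27.84, -21.36)

Standard errors of each mean: 12/√178 = 0.8994 and 18/√169 = 1.3846.
SE(x̄₁ − x̄₂) = √(0.8994² + 1.3846²) = 1.6511 for independent samples with unequal variances.
With z* = 1.960, the margin is 1.960 × 1.6511 = 3.2362.
x̄₁ − x̄₂ = 112.0 − 136.6 = -24.6000; the interval is -24.6000 ± 3.2362 = (-27.84, -21.36).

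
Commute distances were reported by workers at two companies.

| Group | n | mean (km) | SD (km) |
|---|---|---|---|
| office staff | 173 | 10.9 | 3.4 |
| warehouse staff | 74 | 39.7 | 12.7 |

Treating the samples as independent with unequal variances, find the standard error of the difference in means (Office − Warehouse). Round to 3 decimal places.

1.499

Per-group SEs: s₁/√n₁ = 3.4/√173 = 0.2585, s₂/√n₂ = 12.7/√74 = 1.4763.
Unpooled SE of the difference: √(0.06682225 + 2.17946169) = 1.4988.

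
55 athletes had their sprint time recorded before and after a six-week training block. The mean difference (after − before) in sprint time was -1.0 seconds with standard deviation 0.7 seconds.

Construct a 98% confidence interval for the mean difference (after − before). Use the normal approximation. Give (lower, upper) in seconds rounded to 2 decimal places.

Paired design: SE = s_d/√n = 0.7/√55 = 0.0944.
z* = 2.326; margin of error = 2.326 × 0.0944 = 0.2196.
-1.0 ± 0.2196 → (-1.22, -0.78).

(-1.22, -0.78)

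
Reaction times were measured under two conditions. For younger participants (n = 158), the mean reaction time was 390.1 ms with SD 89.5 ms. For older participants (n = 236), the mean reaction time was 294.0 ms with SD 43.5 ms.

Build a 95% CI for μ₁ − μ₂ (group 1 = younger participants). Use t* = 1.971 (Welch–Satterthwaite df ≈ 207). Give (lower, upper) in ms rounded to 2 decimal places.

(81.00, 111.20)

Standard errors of each mean: 89.5/√158 = 7.1202 and 43.5/√236 = 2.8316.
SE(x̄₁ − x̄₂) = √(7.1202² + 2.8316²) = 7.6626 for independent samples with unequal variances.
With t* = 1.971, the margin is 1.971 × 7.6626 = 15.1030.
x̄₁ − x̄₂ = 390.1 − 294.0 = 96.1000; the interval is 96.1000 ± 15.1030 = (81.00, 111.20).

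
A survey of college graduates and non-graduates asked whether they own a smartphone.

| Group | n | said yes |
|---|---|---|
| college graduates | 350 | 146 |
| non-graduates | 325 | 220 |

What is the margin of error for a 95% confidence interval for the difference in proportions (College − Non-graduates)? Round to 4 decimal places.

Sample proportions: 146/350 = 0.4171, 220/325 = 0.6769.
Each SE is √(p̂(1−p̂)/n): √(0.4171·0.5829/350) = 0.02636 and √(0.6769·0.3231/325) = 0.02594.
SE(p̂₁ − p̂₂) = √(SE₁² + SE₂²) = √(0.0006948496 + 0.0006728836) = 0.03698, since the two samples are independent.
At 95% confidence z* = 1.960; margin = 1.960 × 0.03698 = 0.07248.

0.0725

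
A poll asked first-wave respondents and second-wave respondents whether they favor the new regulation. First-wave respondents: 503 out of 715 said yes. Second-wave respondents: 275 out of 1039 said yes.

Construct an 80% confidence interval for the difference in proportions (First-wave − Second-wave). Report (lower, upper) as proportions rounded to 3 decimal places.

p̂₁ = 503/715 = 0.7035 and p̂₂ = 275/1039 = 0.2647.
SE₁ = √(p̂₁(1−p̂₁)/n₁) = √(0.7035·0.2965/715) = 0.01708; SE₂ = √(0.2647·0.7353/1039) = 0.01369.
Independent samples: SE of the difference = √(SE₁² + SE₂²) = √(0.0002917264 + 0.0001874161) = 0.02189.
z* for 80% confidence is 1.282, so the margin of error is 1.282 × 0.02189 = 0.02806.
Point estimate p̂₁ − p̂₂ = 0.7035 − 0.2647 = 0.4388.
0.4388 ± 0.02806 → (0.411, 0.467).

(0.411, 0.467)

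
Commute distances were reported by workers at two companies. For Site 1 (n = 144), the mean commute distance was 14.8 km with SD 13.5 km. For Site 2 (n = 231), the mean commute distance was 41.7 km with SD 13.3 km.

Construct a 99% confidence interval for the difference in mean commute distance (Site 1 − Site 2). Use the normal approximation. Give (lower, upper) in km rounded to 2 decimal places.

(-30.57, -23.23)

Standard errors of each mean: 13.5/√144 = 1.1250 and 13.3/√231 = 0.8751.
SE(x̄₁ − x̄₂) = √(1.1250² + 0.8751²) = 1.4253 for independent samples with unequal variances.
With z* = 2.576, the margin is 2.576 × 1.4253 = 3.6716.
x̄₁ − x̄₂ = 14.8 − 41.7 = -26.9000; the interval is -26.9000 ± 3.6716 = (-30.57, -23.23).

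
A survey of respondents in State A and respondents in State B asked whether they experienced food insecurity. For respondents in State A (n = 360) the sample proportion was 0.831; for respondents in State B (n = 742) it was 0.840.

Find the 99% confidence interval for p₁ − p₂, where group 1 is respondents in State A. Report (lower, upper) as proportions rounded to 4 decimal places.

(-0.0706, 0.0526)

Each SE is √(p̂(1−p̂)/n): √(0.8310·0.1690/360) = 0.01975 and √(0.8400·0.1600/742) = 0.01346.
SE(p̂₁ − p̂₂) = √(SE₁² + SE₂²) = √(0.0003900625 + 0.0001811716) = 0.02390, since the two samples are independent.
At 99% confidence z* = 2.576; margin = 2.576 × 0.02390 = 0.06157.
The difference is 0.8310 − 0.8400 = -0.0090, so the interval is -0.0090 ± 0.06157 = (-0.0706, 0.0526).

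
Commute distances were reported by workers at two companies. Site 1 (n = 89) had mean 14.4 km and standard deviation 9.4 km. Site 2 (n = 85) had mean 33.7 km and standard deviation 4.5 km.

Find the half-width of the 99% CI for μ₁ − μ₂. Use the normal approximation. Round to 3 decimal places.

2.858

Standard errors of each mean: 9.4/√89 = 0.9964 and 4.5/√85 = 0.4881.
SE(x̄₁ − x̄₂) = √(0.9964² + 0.4881²) = 1.1095 for independent samples with unequal variances.
With z* = 2.576, the margin is 2.576 × 1.1095 = 2.8581.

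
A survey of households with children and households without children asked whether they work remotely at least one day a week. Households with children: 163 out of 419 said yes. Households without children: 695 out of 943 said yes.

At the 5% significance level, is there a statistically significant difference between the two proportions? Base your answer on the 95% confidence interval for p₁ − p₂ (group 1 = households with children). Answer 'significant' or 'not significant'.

significant

p̂₁ = 163/419 = 0.3890 and p̂₂ = 695/943 = 0.7370.
SE₁ = √(p̂₁(1−p̂₁)/n₁) = √(0.3890·0.6110/419) = 0.02382; SE₂ = √(0.7370·0.2630/943) = 0.01434.
Independent samples: SE of the difference = √(SE₁² + SE₂²) = √(0.0005673924 + 0.0002056356) = 0.02780.
z* for 95% confidence is 1.960, so the margin of error is 1.960 × 0.02780 = 0.05449.
Point estimate p̂₁ − p̂₂ = 0.3890 − 0.7370 = -0.3480.
-0.3480 ± 0.05449 → (-0.40249, -0.29351).
The interval (-0.40249, -0.29351) does not contain 0, so the difference is significant.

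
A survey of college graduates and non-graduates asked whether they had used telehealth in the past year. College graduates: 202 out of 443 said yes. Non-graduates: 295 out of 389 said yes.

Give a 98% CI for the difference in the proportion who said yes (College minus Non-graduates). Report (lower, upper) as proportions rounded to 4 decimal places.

First, p̂₁ = 202/443 = 0.4560; p̂₂ = 295/389 = 0.7584.
The two standard errors are √(0.4560×0.5440/443) = 0.02366 and √(0.7584×0.2416/389) = 0.02170.
Because the samples are independent, SE_diff = √(0.02366² + 0.02170²) = 0.03210.
Using z* = 2.326 for 98%, ME = 2.326 × 0.03210 = 0.07466.
p̂₁ − p̂₂ = -0.3024; interval -0.3024 ± 0.07466 gives (-0.3771, -0.2277).

(-0.3771, -0.2277)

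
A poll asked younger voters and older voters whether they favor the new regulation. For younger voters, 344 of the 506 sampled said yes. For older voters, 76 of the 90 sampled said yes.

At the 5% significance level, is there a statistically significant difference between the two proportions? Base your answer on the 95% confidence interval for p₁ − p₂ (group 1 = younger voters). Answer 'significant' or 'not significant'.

First, p̂₁ = 344/506 = 0.6798; p̂₂ = 76/90 = 0.8444.
The two standard errors are √(0.6798×0.3202/506) = 0.02074 and √(0.8444×0.1556/90) = 0.03821.
Because the samples are independent, SE_diff = √(0.02074² + 0.03821²) = 0.04348.
Using z* = 1.960 for 95%, ME = 1.960 × 0.04348 = 0.08522.
p̂₁ − p̂₂ = -0.1646; interval -0.1646 ± 0.08522 gives (-0.24982, -0.07938).
The interval (-0.24982, -0.07938) does not contain 0, so the difference is significant.

significant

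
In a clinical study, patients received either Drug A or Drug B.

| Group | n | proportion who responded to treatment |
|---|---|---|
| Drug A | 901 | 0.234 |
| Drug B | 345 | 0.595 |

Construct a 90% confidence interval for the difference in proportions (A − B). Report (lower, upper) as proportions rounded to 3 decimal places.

SE₁ = √(p̂₁(1−p̂₁)/n₁) = √(0.2340·0.7660/901) = 0.01410; SE₂ = √(0.5950·0.4050/345) = 0.02643.
Independent samples: SE of the difference = √(SE₁² + SE₂²) = √(0.00019881 + 0.0006985449) = 0.02996.
z* for 90% confidence is 1.645, so the margin of error is 1.645 × 0.02996 = 0.04928.
Point estimate p̂₁ − p̂₂ = 0.2340 − 0.5950 = -0.3610.
-0.3610 ± 0.04928 → (-0.410, -0.312).

(-0.410, -0.312)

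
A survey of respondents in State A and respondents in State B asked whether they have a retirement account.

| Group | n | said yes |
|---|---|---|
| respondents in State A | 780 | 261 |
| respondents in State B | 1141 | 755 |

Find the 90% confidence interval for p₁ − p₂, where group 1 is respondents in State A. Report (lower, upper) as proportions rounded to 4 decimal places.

(-0.3632, -0.2910)

p̂₁ = 261/780 = 0.3346 and p̂₂ = 755/1141 = 0.6617.
SE₁ = √(p̂₁(1−p̂₁)/n₁) = √(0.3346·0.6654/780) = 0.01689; SE₂ = √(0.6617·0.3383/1141) = 0.01401.
Independent samples: SE of the difference = √(SE₁² + SE₂²) = √(0.0002852721 + 0.0001962801) = 0.02194.
z* for 90% confidence is 1.645, so the margin of error is 1.645 × 0.02194 = 0.03609.
Point estimate p̂₁ − p̂₂ = 0.3346 − 0.6617 = -0.3271.
-0.3271 ± 0.03609 → (-0.3632, -0.2910).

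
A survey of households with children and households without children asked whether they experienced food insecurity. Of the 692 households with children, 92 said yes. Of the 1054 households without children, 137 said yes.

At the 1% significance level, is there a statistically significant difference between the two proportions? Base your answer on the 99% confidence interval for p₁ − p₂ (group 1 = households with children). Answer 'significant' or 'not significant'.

not significant

p̂₁ = 92/692 = 0.1329 and p̂₂ = 137/1054 = 0.1300.
SE₁ = √(p̂₁(1−p̂₁)/n₁) = √(0.1329·0.8671/692) = 0.01290; SE₂ = √(0.1300·0.8700/1054) = 0.01036.
Independent samples: SE of the difference = √(SE₁² + SE₂²) = √(0.00016641 + 0.0001073296) = 0.01655.
z* for 99% confidence is 2.576, so the margin of error is 2.576 × 0.01655 = 0.04263.
Point estimate p̂₁ − p̂₂ = 0.1329 − 0.1300 = 0.0029.
0.0029 ± 0.04263 → (-0.03973, 0.04553).
The interval (-0.03973, 0.04553) contains 0, so the difference is not significant.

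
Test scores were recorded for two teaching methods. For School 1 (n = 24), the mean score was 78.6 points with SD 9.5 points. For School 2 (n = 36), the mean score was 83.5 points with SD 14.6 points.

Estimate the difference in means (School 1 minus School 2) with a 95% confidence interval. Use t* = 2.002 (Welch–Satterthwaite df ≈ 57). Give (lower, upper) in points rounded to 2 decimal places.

(-11.13, 1.33)

SE₁ = s₁/√n₁ = 9.5/√24 = 1.9392; SE₂ = 14.6/√36 = 2.4333.
Independent samples, unequal variances: SE_diff = √(SE₁² + SE₂²) = √(3.76049664 + 5.92094889) = 3.1115.
t* = 2.002, so margin of error = 2.002 × 3.1115 = 6.2292.
Difference in means = 78.6 − 83.5 = -4.9000.
-4.9000 ± 6.2292 → (-11.13, 1.33).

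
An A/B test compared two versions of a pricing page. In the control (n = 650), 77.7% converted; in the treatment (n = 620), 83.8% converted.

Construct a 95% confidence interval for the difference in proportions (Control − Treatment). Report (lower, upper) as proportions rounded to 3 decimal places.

(-0.104, -0.018)

SE₁ = √(p̂₁(1−p̂₁)/n₁) = √(0.7770·0.2230/650) = 0.01633; SE₂ = √(0.8380·0.1620/620) = 0.01480.
Independent samples: SE of the difference = √(SE₁² + SE₂²) = √(0.0002666689 + 0.00021904) = 0.02204.
z* for 95% confidence is 1.960, so the margin of error is 1.960 × 0.02204 = 0.04320.
Point estimate p̂₁ − p̂₂ = 0.7770 − 0.8380 = -0.0610.
-0.0610 ± 0.04320 → (-0.104, -0.018).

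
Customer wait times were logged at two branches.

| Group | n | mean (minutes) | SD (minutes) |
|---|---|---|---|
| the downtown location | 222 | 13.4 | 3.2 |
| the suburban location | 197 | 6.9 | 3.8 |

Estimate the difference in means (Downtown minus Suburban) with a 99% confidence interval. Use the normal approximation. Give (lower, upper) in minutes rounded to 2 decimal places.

(5.61, 7.39)

SE₁ = s₁/√n₁ = 3.2/√222 = 0.2148; SE₂ = 3.8/√197 = 0.2707.
Independent samples, unequal variances: SE_diff = √(SE₁² + SE₂²) = √(0.04613904 + 0.07327849) = 0.3456.
z* = 2.576, so margin of error = 2.576 × 0.3456 = 0.8903.
Difference in means = 13.4 − 6.9 = 6.5000.
6.5000 ± 0.8903 → (5.61, 7.39).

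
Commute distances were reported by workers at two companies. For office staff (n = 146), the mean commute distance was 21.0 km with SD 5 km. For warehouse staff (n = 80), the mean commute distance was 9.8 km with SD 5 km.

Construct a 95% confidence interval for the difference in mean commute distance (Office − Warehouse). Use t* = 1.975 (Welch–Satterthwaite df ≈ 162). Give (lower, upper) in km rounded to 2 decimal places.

Standard errors of each mean: 5/√146 = 0.4138 and 5/√80 = 0.5590.
SE(x̄₁ − x̄₂) = √(0.4138² + 0.5590²) = 0.6955 for independent samples with unequal variances.
With t* = 1.975, the margin is 1.975 × 0.6955 = 1.3736.
x̄₁ − x̄₂ = 21.0 − 9.8 = 11.2000; the interval is 11.2000 ± 1.3736 = (9.83, 12.57).

(9.83, 12.57)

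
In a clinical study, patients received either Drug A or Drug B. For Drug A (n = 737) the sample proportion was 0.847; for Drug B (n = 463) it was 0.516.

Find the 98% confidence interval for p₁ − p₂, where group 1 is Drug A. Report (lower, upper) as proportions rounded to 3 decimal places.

SE₁ = √(p̂₁(1−p̂₁)/n₁) = √(0.8470·0.1530/737) = 0.01326; SE₂ = √(0.5160·0.4840/463) = 0.02323.
Independent samples: SE of the difference = √(SE₁² + SE₂²) = √(0.0001758276 + 0.0005396329) = 0.02675.
z* for 98% confidence is 2.326, so the margin of error is 2.326 × 0.02675 = 0.06222.
Point estimate p̂₁ − p̂₂ = 0.8470 − 0.5160 = 0.3310.
0.3310 ± 0.06222 → (0.269, 0.393).

(0.269, 0.393)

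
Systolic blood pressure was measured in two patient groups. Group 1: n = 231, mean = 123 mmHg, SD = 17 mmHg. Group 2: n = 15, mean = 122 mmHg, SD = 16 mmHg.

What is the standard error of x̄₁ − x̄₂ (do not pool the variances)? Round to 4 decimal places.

4.2799

SE₁ = s₁/√n₁ = 17/√231 = 1.1185; SE₂ = 16/√15 = 4.1312.
Independent samples, unequal variances: SE_diff = √(SE₁² + SE₂²) = √(1.25104225 + 17.06681344) = 4.2799.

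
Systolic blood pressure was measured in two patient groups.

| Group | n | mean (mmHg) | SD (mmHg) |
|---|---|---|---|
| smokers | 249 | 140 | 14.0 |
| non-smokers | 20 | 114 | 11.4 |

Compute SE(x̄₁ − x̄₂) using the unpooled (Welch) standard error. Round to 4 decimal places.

2.6991

Per-group SEs: s₁/√n₁ = 14.0/√249 = 0.8872, s₂/√n₂ = 11.4/√20 = 2.5491.
Unpooled SE of the difference: √(0.78712384 + 6.49791081) = 2.6991.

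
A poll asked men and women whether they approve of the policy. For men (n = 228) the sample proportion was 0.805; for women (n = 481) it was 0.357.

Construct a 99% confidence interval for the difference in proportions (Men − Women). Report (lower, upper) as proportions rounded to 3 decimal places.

Each SE is √(p̂(1−p̂)/n): √(0.8050·0.1950/228) = 0.02624 and √(0.3570·0.6430/481) = 0.02185.
SE(p̂₁ − p̂₂) = √(SE₁² + SE₂²) = √(0.0006885376 + 0.0004774225) = 0.03415, since the two samples are independent.
At 99% confidence z* = 2.576; margin = 2.576 × 0.03415 = 0.08797.
The difference is 0.8050 − 0.3570 = 0.4480, so the interval is 0.4480 ± 0.08797 = (0.360, 0.536).

(0.360, 0.536)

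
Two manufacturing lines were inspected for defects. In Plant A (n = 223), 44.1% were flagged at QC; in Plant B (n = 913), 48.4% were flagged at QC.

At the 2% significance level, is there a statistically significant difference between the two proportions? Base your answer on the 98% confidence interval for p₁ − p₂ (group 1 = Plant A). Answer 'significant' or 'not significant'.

Each SE is √(p̂(1−p̂)/n): √(0.4410·0.5590/223) = 0.03325 and √(0.4840·0.5160/913) = 0.01654.
SE(p̂₁ − p̂₂) = √(SE₁² + SE₂²) = √(0.0011055625 + 0.0002735716) = 0.03714, since the two samples are independent.
At 98% confidence z* = 2.326; margin = 2.326 × 0.03714 = 0.08639.
The difference is 0.4410 − 0.4840 = -0.0430, so the interval is -0.0430 ± 0.08639 = (-0.12939, 0.04339).
The interval (-0.12939, 0.04339) contains 0, so the difference is not significant.

not significant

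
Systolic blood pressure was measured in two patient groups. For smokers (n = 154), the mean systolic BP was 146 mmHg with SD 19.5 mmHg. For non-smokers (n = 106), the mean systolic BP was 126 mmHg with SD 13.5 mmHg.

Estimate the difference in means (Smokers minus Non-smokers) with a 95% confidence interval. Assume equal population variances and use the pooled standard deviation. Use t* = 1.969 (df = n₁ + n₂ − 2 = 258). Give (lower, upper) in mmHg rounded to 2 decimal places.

(15.70, 24.30)

Pooled variance s_p² = [153·19.5² + 105·13.5²] / (154+106−2) = 299.6686, so s_p = 17.3109.
SE_diff = s_p·√(1/n₁ + 1/n₂) = 17.3109·√(1/154 + 1/106) = 2.1847.
t* = 1.969; margin = 1.969 × 2.1847 = 4.3017.
Difference = 146 − 126 = 20.0000.
20.0000 ± 4.3017 → (15.70, 24.30).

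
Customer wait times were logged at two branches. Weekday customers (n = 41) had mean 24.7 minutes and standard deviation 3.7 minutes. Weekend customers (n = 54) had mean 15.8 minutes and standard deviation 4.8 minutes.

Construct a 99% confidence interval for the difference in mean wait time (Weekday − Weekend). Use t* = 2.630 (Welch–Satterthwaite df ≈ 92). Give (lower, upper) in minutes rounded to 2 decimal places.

Standard errors of each mean: 3.7/√41 = 0.5778 and 4.8/√54 = 0.6532.
SE(x̄₁ − x̄₂) = √(0.5778² + 0.6532²) = 0.8721 for independent samples with unequal variances.
With t* = 2.630, the margin is 2.630 × 0.8721 = 2.2936.
x̄₁ − x̄₂ = 24.7 − 15.8 = 8.9000; the interval is 8.9000 ± 2.2936 = (6.61, 11.19).

(6.61, 11.19)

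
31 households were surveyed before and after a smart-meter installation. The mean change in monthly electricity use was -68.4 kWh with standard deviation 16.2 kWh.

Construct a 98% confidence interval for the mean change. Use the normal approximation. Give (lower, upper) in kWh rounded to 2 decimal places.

This is a matched-pairs design, so SE = s_d/√n = 16.2/√31 = 2.9096.
Margin = 2.326 × 2.9096 = 6.7677; the interval is -68.4 ± 6.7677 = (-75.17, -61.63).

(-75.17, -61.63)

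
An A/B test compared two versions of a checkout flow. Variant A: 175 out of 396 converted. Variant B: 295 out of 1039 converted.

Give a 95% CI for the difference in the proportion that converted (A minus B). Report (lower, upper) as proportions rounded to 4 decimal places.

p̂₁ = 175/396 = 0.4419 and p̂₂ = 295/1039 = 0.2839.
SE₁ = √(p̂₁(1−p̂₁)/n₁) = √(0.4419·0.5581/396) = 0.02496; SE₂ = √(0.2839·0.7161/1039) = 0.01399.
Independent samples: SE of the difference = √(SE₁² + SE₂²) = √(0.0006230016 + 0.0001957201) = 0.02861.
z* for 95% confidence is 1.960, so the margin of error is 1.960 × 0.02861 = 0.05608.
Point estimate p̂₁ − p̂₂ = 0.4419 − 0.2839 = 0.1580.
0.1580 ± 0.05608 → (0.1019, 0.2141).

(0.1019, 0.2141)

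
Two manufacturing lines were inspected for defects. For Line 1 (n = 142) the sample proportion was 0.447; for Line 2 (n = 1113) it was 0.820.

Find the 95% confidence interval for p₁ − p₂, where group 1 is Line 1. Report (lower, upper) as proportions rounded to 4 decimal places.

(-0.4578, -0.2882)

The two standard errors are √(0.4470×0.5530/142) = 0.04172 and √(0.8200×0.1800/1113) = 0.01152.
Because the samples are independent, SE_diff = √(0.04172² + 0.01152²) = 0.04328.
Using z* = 1.960 for 95%, ME = 1.960 × 0.04328 = 0.08483.
p̂₁ − p̂₂ = -0.3730; interval -0.3730 ± 0.08483 gives (-0.4578, -0.2882).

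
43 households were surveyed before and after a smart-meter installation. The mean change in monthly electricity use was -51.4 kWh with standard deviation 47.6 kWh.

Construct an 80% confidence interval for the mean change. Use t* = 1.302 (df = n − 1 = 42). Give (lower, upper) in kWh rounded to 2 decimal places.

Paired design: SE = s_d/√n = 47.6/√43 = 7.2589.
t* = 1.302; margin of error = 1.302 × 7.2589 = 9.4511.
-51.4 ± 9.4511 → (-60.85, -41.95).

(-60.85, -41.95)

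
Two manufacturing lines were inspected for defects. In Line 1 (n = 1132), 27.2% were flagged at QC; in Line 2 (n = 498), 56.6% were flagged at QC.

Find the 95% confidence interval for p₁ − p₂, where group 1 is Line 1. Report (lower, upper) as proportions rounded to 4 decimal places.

SE₁ = √(p̂₁(1−p̂₁)/n₁) = √(0.2720·0.7280/1132) = 0.01323; SE₂ = √(0.5660·0.4340/498) = 0.02221.
Independent samples: SE of the difference = √(SE₁² + SE₂²) = √(0.0001750329 + 0.0004932841) = 0.02585.
z* for 95% confidence is 1.960, so the margin of error is 1.960 × 0.02585 = 0.05067.
Point estimate p̂₁ − p̂₂ = 0.2720 − 0.5660 = -0.2940.
-0.2940 ± 0.05067 → (-0.3447, -0.2433).

(-0.3447, -0.2433)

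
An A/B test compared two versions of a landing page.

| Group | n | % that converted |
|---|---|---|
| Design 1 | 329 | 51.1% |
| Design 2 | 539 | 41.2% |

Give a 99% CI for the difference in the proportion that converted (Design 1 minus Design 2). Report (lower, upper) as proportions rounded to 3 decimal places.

(0.009, 0.189)

Each SE is √(p̂(1−p̂)/n): √(0.5110·0.4890/329) = 0.02756 and √(0.4120·0.5880/539) = 0.02120.
SE(p̂₁ − p̂₂) = √(SE₁² + SE₂²) = √(0.0007595536 + 0.00044944) = 0.03477, since the two samples are independent.
At 99% confidence z* = 2.576; margin = 2.576 × 0.03477 = 0.08957.
The difference is 0.5110 − 0.4120 = 0.0990, so the interval is 0.0990 ± 0.08957 = (0.009, 0.189).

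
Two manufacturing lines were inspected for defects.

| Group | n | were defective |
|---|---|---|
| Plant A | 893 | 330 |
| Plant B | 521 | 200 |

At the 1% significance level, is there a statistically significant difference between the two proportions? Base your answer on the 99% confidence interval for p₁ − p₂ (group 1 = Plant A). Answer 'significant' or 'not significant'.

not significant

p̂₁ = 330/893 = 0.3695 and p̂₂ = 200/521 = 0.3839.
SE₁ = √(p̂₁(1−p̂₁)/n₁) = √(0.3695·0.6305/893) = 0.01615; SE₂ = √(0.3839·0.6161/521) = 0.02131.
Independent samples: SE of the difference = √(SE₁² + SE₂²) = √(0.0002608225 + 0.0004541161) = 0.02674.
z* for 99% confidence is 2.576, so the margin of error is 2.576 × 0.02674 = 0.06888.
Point estimate p̂₁ − p̂₂ = 0.3695 − 0.3839 = -0.0144.
-0.0144 ± 0.06888 → (-0.08328, 0.05448).
The interval (-0.08328, 0.05448) contains 0, so the difference is not significant.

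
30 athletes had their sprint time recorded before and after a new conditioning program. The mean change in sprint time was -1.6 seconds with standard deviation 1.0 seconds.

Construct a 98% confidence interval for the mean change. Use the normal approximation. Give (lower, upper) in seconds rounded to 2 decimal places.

(-2.02, -1.18)

This is a matched-pairs design, so SE = s_d/√n = 1.0/√30 = 0.1826.
Margin = 2.326 × 0.1826 = 0.4247; the interval is -1.6 ± 0.4247 = (-2.02, -1.18).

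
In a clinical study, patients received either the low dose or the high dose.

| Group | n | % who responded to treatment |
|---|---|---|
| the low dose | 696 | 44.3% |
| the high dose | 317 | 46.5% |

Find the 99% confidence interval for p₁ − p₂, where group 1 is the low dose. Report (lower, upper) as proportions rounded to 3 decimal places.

(-0.109, 0.065)

SE₁ = √(p̂₁(1−p̂₁)/n₁) = √(0.4430·0.5570/696) = 0.01883; SE₂ = √(0.4650·0.5350/317) = 0.02801.
Independent samples: SE of the difference = √(SE₁² + SE₂²) = √(0.0003545689 + 0.0007845601) = 0.03375.
z* for 99% confidence is 2.576, so the margin of error is 2.576 × 0.03375 = 0.08694.
Point estimate p̂₁ − p̂₂ = 0.4430 − 0.4650 = -0.0220.
-0.0220 ± 0.08694 → (-0.109, 0.065).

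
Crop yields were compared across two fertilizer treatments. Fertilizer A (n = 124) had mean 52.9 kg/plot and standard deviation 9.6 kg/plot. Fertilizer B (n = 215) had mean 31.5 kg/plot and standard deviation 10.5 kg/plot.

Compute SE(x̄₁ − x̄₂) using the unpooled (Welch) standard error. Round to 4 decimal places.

1.1207

SE₁ = s₁/√n₁ = 9.6/√124 = 0.8621; SE₂ = 10.5/√215 = 0.7161.
Independent samples, unequal variances: SE_diff = √(SE₁² + SE₂²) = √(0.74321641 + 0.51279921) = 1.1207.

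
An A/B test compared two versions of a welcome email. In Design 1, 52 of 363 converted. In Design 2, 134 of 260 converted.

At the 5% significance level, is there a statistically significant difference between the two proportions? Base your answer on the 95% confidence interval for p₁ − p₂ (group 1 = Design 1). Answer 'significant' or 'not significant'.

significant

First, p̂₁ = 52/363 = 0.1433; p̂₂ = 134/260 = 0.5154.
The two standard errors are √(0.1433×0.8567/363) = 0.01839 and √(0.5154×0.4846/260) = 0.03099.
Because the samples are independent, SE_diff = √(0.01839² + 0.03099²) = 0.03604.
Using z* = 1.960 for 95%, ME = 1.960 × 0.03604 = 0.07064.
p̂₁ − p̂₂ = -0.3721; interval -0.3721 ± 0.07064 gives (-0.44274, -0.30146).
The interval (-0.44274, -0.30146) does not contain 0, so the difference is significant.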